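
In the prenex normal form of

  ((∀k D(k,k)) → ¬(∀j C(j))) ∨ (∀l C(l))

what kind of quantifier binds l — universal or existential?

universal

First replace A → B with ¬A ∨ B.
  ¬(∀k D(k,k)) ∨ ¬(∀j C(j)) ∨ (∀l C(l))
Move each ¬ inward, flipping quantifiers it crosses:
  (∃k ¬D(k,k)) ∨ (∃j ¬C(j)) ∨ (∀l C(l))
Finally move all quantifiers to the prefix:
  ∃k ∃j ∀l (¬D(k,k) ∨ ¬C(j) ∨ C(l))
The quantifier ∀l sits under an even number of negations (counting the antecedent side of each →), so it remains universal.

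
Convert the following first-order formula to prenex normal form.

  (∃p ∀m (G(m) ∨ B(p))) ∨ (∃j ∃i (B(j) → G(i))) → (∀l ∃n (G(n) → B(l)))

Eliminate → and ↔ using ¬ and ∨.
  ¬((∃p ∀m (G(m) ∨ B(p))) ∨ (∃j ∃i (¬B(j) ∨ G(i)))) ∨ (∀l ∃n (¬G(n) ∨ B(l)))
Push ¬ through the quantifiers and connectives to reach negation normal form:
  (∀p ∃m (¬G(m) ∧ ¬B(p))) ∧ (∀j ∀i (B(j) ∧ ¬G(i))) ∨ (∀l ∃n (¬G(n) ∨ B(l)))
Finally move all quantifiers to the prefix:
  ∀p ∃m ∀j ∀i ∀l ∃n (¬G(m) ∧ ¬B(p) ∧ B(j) ∧ ¬G(i) ∨ ¬G(n) ∨ B(l))

∀p ∃m ∀j ∀i ∀l ∃n (¬G(m) ∧ ¬B(p) ∧ B(j) ∧ ¬G(i) ∨ ¬G(n) ∨ B(l))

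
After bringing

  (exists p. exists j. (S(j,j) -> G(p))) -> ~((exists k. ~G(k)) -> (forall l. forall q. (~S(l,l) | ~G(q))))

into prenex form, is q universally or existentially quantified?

existential

Eliminate → and ↔ using ¬ and ∨.
  ~(exists p. exists j. (~S(j,j) | G(p))) | ~(~(exists k. ~G(k)) | (forall l. forall q. (~S(l,l) | ~G(q))))
Drive negations inward (¬∀x A ≡ ∃x ¬A, ¬∃x A ≡ ∀x ¬A, De Morgan for ∧/∨):
  (forall p. forall j. (S(j,j) & ~G(p))) | (exists k. ~G(k)) & (exists l. exists q. (S(l,l) & G(q)))
Pull the quantifiers to the front (each side's bound variable is not free in the other side):
  forall p. forall j. exists k. exists l. exists q. (S(j,j) & ~G(p) | ~G(k) & S(l,l) & G(q))
The quantifier forall q sits under an odd number of negations (counting the antecedent side of each →), so it flips to exists q.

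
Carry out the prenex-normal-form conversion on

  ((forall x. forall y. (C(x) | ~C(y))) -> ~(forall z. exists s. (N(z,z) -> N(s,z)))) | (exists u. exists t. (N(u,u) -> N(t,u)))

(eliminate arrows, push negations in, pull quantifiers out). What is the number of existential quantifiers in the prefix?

5

First replace A → B with ¬A ∨ B.
  ~(forall x. forall y. (C(x) | ~C(y))) | ~(forall z. exists s. (~N(z,z) | N(s,z))) | (exists u. exists t. (~N(u,u) | N(t,u)))
Move each ¬ inward, flipping quantifiers it crosses:
  (exists x. exists y. (~C(x) & C(y))) | (exists z. forall s. (N(z,z) & ~N(s,z))) | (exists u. exists t. (~N(u,u) | N(t,u)))
All bound variables are already distinct, so no renaming is needed.
Finally move all quantifiers to the prefix:
  exists x. exists y. exists z. forall s. exists u. exists t. (~C(x) & C(y) | N(z,z) & ~N(s,z) | ~N(u,u) | N(t,u))
The prefix is exists x exists y exists z forall s exists u exists t: 1 universal, 5 existential.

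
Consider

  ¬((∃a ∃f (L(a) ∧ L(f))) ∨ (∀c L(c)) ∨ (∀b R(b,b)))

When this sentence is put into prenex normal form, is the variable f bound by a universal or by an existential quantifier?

universal

Push ¬ through the quantifiers and connectives to reach negation normal form:
  (∀a ∀f (¬L(a) ∨ ¬L(f))) ∧ (∃c ¬L(c)) ∧ (∃b ¬R(b,b))
All bound variables are already distinct, so no renaming is needed.
Pull the quantifiers to the front (each side's bound variable is not free in the other side):
  ∀a ∀f ∃c ∃b ((¬L(a) ∨ ¬L(f)) ∧ ¬L(c) ∧ ¬R(b,b))
The quantifier ∃f sits under an odd number of negations, so it flips to ∀f.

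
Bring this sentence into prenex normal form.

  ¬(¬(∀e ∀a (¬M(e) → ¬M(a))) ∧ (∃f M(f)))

First replace A → B with ¬A ∨ B.
  ¬(¬(∀e ∀a (¬¬M(e) ∨ ¬M(a))) ∧ (∃f M(f)))
Push ¬ through the quantifiers and connectives to reach negation normal form:
  (∀e ∀a (M(e) ∨ ¬M(a))) ∨ (∀f ¬M(f))
All bound variables are already distinct, so no renaming is needed.
Pull the quantifiers to the front (each side's bound variable is not free in the other side):
  ∀e ∀a ∀f (M(e) ∨ ¬M(a) ∨ ¬M(f))

∀e ∀a ∀f (M(e) ∨ ¬M(a) ∨ ¬M(f))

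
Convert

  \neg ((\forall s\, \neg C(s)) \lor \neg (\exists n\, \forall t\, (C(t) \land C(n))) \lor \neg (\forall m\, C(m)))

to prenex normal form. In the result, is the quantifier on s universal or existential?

existential

Move each ¬ inward, flipping quantifiers it crosses:
  (\exists s\, C(s)) \land (\exists n\, \forall t\, (C(t) \land C(n))) \land (\forall m\, C(m))
Extract every quantifier outward, since the variables are now distinct and don't occur free across branches:
  \exists s\, \exists n\, \forall t\, \forall m\, (C(s) \land C(t) \land C(n) \land C(m))
The quantifier \forall s sits under an odd number of negations, so it flips to \exists s.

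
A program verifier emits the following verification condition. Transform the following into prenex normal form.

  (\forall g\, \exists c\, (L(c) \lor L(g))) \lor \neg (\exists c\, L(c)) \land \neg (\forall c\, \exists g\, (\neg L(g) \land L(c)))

Push ¬ through the quantifiers and connectives to reach negation normal form:
  (\forall g\, \exists c\, (L(c) \lor L(g))) \lor (\forall c\, \neg L(c)) \land (\exists c\, \forall g\, (L(g) \lor \neg L(c)))
Standardize variables apart so no two quantifiers bind the same name: c↦z1, c↦r, g↦x1.
  (\forall g\, \exists c\, (L(c) \lor L(g))) \lor (\forall z1\, \neg L(z1)) \land (\exists r\, \forall x1\, (L(x1) \lor \neg L(r)))
Finally move all quantifiers to the prefix:
  \forall g\, \exists c\, \forall z1\, \exists r\, \forall x1\, (L(c) \lor L(g) \lor \neg L(z1) \land (L(x1) \lor \neg L(r)))

\forall g\, \exists c\, \forall z1\, \exists r\, \forall x1\, (L(c) \lor L(g) \lor \neg L(z1) \land (L(x1) \lor \neg L(r)))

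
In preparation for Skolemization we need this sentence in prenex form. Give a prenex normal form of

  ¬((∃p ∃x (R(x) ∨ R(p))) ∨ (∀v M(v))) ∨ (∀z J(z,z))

Push ¬ through the quantifiers and connectives to reach negation normal form:
  (∀p ∀x (¬R(x) ∧ ¬R(p))) ∧ (∃v ¬M(v)) ∨ (∀z J(z,z))
Finally move all quantifiers to the prefix:
  ∀p ∀x ∃v ∀z (¬R(x) ∧ ¬R(p) ∧ ¬M(v) ∨ J(z,z))

∀p ∀x ∃v ∀z (¬R(x) ∧ ¬R(p) ∧ ¬M(v) ∨ J(z,z))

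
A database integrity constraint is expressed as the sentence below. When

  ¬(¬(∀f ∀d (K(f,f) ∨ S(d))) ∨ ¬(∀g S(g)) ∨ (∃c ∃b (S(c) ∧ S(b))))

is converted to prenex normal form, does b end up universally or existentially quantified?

universal

Push ¬ through the quantifiers and connectives to reach negation normal form:
  (∀f ∀d (K(f,f) ∨ S(d))) ∧ (∀g S(g)) ∧ (∀c ∀b (¬S(c) ∨ ¬S(b)))
All bound variables are already distinct, so no renaming is needed.
Finally move all quantifiers to the prefix:
  ∀f ∀d ∀g ∀c ∀b ((K(f,f) ∨ S(d)) ∧ S(g) ∧ (¬S(c) ∨ ¬S(b)))
The quantifier ∃b sits under an odd number of negations, so it flips to ∀b.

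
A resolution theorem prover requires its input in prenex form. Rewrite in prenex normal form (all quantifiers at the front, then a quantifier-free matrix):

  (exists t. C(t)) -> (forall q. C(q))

First replace A → B with ¬A ∨ B.
  ~(exists t. C(t)) | (forall q. C(q))
Move each ¬ inward, flipping quantifiers it crosses:
  (forall t. ~C(t)) | (forall q. C(q))
Finally move all quantifiers to the prefix:
  forall t. forall q. (~C(t) | C(q))

forall t. forall q. (~C(t) | C(q))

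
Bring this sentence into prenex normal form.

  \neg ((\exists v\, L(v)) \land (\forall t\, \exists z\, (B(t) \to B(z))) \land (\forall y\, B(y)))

Eliminate → and ↔ using ¬ and ∨.
  \neg ((\exists v\, L(v)) \land (\forall t\, \exists z\, (\neg B(t) \lor B(z))) \land (\forall y\, B(y)))
Move each ¬ inward, flipping quantifiers it crosses:
  (\forall v\, \neg L(v)) \lor (\exists t\, \forall z\, (B(t) \land \neg B(z))) \lor (\exists y\, \neg B(y))
All bound variables are already distinct, so no renaming is needed.
Extract every quantifier outward, since the variables are now distinct and don't occur free across branches:
  \forall v\, \exists t\, \forall z\, \exists y\, (\neg L(v) \lor B(t) \land \neg B(z) \lor \neg B(y))

\forall v\, \exists t\, \forall z\, \exists y\, (\neg L(v) \lor B(t) \land \neg B(z) \lor \neg B(y))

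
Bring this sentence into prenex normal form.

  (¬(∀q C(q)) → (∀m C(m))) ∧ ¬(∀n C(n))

∀q ∀m ∃n ((C(q) ∨ C(m)) ∧ ¬C(n))

First replace A → B with ¬A ∨ B.
  (¬¬(∀q C(q)) ∨ (∀m C(m))) ∧ ¬(∀n C(n))
Push ¬ through the quantifiers and connectives to reach negation normal form:
  ((∀q C(q)) ∨ (∀m C(m))) ∧ (∃n ¬C(n))
Finally move all quantifiers to the prefix:
  ∀q ∀m ∃n ((C(q) ∨ C(m)) ∧ ¬C(n))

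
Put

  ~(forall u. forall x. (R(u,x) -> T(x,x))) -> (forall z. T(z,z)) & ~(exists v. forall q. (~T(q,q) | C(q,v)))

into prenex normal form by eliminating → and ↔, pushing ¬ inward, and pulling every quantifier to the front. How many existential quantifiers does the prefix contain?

Eliminate → and ↔ using ¬ and ∨.
  ~~(forall u. forall x. (~R(u,x) | T(x,x))) | (forall z. T(z,z)) & ~(exists v. forall q. (~T(q,q) | C(q,v)))
Drive negations inward (¬∀x A ≡ ∃x ¬A, ¬∃x A ≡ ∀x ¬A, De Morgan for ∧/∨):
  (forall u. forall x. (~R(u,x) | T(x,x))) | (forall z. T(z,z)) & (forall v. exists q. (T(q,q) & ~C(q,v)))
All bound variables are already distinct, so no renaming is needed.
Extract every quantifier outward, since the variables are now distinct and don't occur free across branches:
  forall u. forall x. forall z. forall v. exists q. (~R(u,x) | T(x,x) | T(z,z) & T(q,q) & ~C(q,v))
The prefix is forall u forall x forall z forall v exists q: 4 universal, 1 existential.

1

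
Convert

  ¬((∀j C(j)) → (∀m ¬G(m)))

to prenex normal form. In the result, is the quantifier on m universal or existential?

Eliminate → and ↔ using ¬ and ∨.
  ¬(¬(∀j C(j)) ∨ (∀m ¬G(m)))
Move each ¬ inward, flipping quantifiers it crosses:
  (∀j C(j)) ∧ (∃m G(m))
All bound variables are already distinct, so no renaming is needed.
Finally move all quantifiers to the prefix:
  ∀j ∃m (C(j) ∧ G(m))
The quantifier ∀m sits under an odd number of negations (counting the antecedent side of each →), so it flips to ∃m.

existential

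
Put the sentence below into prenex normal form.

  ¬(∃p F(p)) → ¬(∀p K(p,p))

∃p ∃y1 (F(p) ∨ ¬K(y1,y1))

Rewrite implications/biconditionals: A → B as ¬A ∨ B.
  ¬¬(∃p F(p)) ∨ ¬(∀p K(p,p))
Move each ¬ inward, flipping quantifiers it crosses:
  (∃p F(p)) ∨ (∃p ¬K(p,p))
Standardize variables apart so no two quantifiers bind the same name: p↦y1.
  (∃p F(p)) ∨ (∃y1 ¬K(y1,y1))
Finally move all quantifiers to the prefix:
  ∃p ∃y1 (F(p) ∨ ¬K(y1,y1))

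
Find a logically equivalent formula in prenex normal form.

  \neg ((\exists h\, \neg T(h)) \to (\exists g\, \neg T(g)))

Rewrite implications/biconditionals: A → B as ¬A ∨ B.
  \neg (\neg (\exists h\, \neg T(h)) \lor (\exists g\, \neg T(g)))
Move each ¬ inward, flipping quantifiers it crosses:
  (\exists h\, \neg T(h)) \land (\forall g\, T(g))
Extract every quantifier outward, since the variables are now distinct and don't occur free across branches:
  \exists h\, \forall g\, (\neg T(h) \land T(g))

\exists h\, \forall g\, (\neg T(h) \land T(g))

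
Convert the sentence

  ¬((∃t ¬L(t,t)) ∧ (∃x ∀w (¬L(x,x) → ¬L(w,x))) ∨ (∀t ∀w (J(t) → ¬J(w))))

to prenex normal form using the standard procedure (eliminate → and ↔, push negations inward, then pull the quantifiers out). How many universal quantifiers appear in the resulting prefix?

2

First replace A → B with ¬A ∨ B.
  ¬((∃t ¬L(t,t)) ∧ (∃x ∀w (¬¬L(x,x) ∨ ¬L(w,x))) ∨ (∀t ∀w (¬J(t) ∨ ¬J(w))))
Move each ¬ inward, flipping quantifiers it crosses:
  ((∀t L(t,t)) ∨ (∀x ∃w (¬L(x,x) ∧ L(w,x)))) ∧ (∃t ∃w (J(t) ∧ J(w)))
Rename bound variables to avoid capture: t↦z, w↦v1.
  ((∀t L(t,t)) ∨ (∀x ∃w (¬L(x,x) ∧ L(w,x)))) ∧ (∃z ∃v1 (J(z) ∧ J(v1)))
Pull the quantifiers to the front (each side's bound variable is not free in the other side):
  ∀t ∀x ∃w ∃z ∃v1 ((L(t,t) ∨ ¬L(x,x) ∧ L(w,x)) ∧ J(z) ∧ J(v1))
The prefix is ∀t ∀x ∃w ∃z ∃v1: 2 universal, 3 existential.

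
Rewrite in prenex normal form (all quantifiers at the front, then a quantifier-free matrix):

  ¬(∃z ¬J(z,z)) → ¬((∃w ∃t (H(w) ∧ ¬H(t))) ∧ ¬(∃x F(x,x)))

Eliminate → and ↔ using ¬ and ∨.
  ¬¬(∃z ¬J(z,z)) ∨ ¬((∃w ∃t (H(w) ∧ ¬H(t))) ∧ ¬(∃x F(x,x)))
Push ¬ through the quantifiers and connectives to reach negation normal form:
  (∃z ¬J(z,z)) ∨ (∀w ∀t (¬H(w) ∨ H(t))) ∨ (∃x F(x,x))
All bound variables are already distinct, so no renaming is needed.
Extract every quantifier outward, since the variables are now distinct and don't occur free across branches:
  ∃z ∀w ∀t ∃x (¬J(z,z) ∨ ¬H(w) ∨ H(t) ∨ F(x,x))

∃z ∀w ∀t ∃x (¬J(z,z) ∨ ¬H(w) ∨ H(t) ∨ F(x,x))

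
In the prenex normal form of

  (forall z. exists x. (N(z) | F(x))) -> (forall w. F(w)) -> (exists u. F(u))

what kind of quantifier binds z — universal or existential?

existential

Rewrite implications/biconditionals: A → B as ¬A ∨ B.
  ~(forall z. exists x. (N(z) | F(x))) | ~(forall w. F(w)) | (exists u. F(u))
Push ¬ through the quantifiers and connectives to reach negation normal form:
  (exists z. forall x. (~N(z) & ~F(x))) | (exists w. ~F(w)) | (exists u. F(u))
Pull the quantifiers to the front (each side's bound variable is not free in the other side):
  exists z. forall x. exists w. exists u. (~N(z) & ~F(x) | ~F(w) | F(u))
The quantifier forall z sits under an odd number of negations (counting the antecedent side of each →), so it flips to exists z.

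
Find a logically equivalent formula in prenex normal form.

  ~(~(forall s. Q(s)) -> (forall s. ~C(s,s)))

exists s. exists y. (~Q(s) & C(y,y))

Rewrite implications/biconditionals: A → B as ¬A ∨ B.
  ~(~~(forall s. Q(s)) | (forall s. ~C(s,s)))
Drive negations inward (¬∀x A ≡ ∃x ¬A, ¬∃x A ≡ ∀x ¬A, De Morgan for ∧/∨):
  (exists s. ~Q(s)) & (exists s. C(s,s))
Standardize variables apart so no two quantifiers bind the same name: s↦y.
  (exists s. ~Q(s)) & (exists y. C(y,y))
Finally move all quantifiers to the prefix:
  exists s. exists y. (~Q(s) & C(y,y))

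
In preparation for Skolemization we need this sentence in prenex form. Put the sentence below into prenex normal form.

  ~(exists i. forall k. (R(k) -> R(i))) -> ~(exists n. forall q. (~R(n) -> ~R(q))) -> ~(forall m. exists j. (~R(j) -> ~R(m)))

exists i. forall k. exists n. forall q. exists m. forall j. (~R(k) | R(i) | R(n) | ~R(q) | ~R(j) & R(m))

Rewrite implications/biconditionals: A → B as ¬A ∨ B.
  ~~(exists i. forall k. (~R(k) | R(i))) | ~~(exists n. forall q. (~~R(n) | ~R(q))) | ~(forall m. exists j. (~~R(j) | ~R(m)))
Drive negations inward (¬∀x A ≡ ∃x ¬A, ¬∃x A ≡ ∀x ¬A, De Morgan for ∧/∨):
  (exists i. forall k. (~R(k) | R(i))) | (exists n. forall q. (R(n) | ~R(q))) | (exists m. forall j. (~R(j) & R(m)))
All bound variables are already distinct, so no renaming is needed.
Pull the quantifiers to the front (each side's bound variable is not free in the other side):
  exists i. forall k. exists n. forall q. exists m. forall j. (~R(k) | R(i) | R(n) | ~R(q) | ~R(j) & R(m))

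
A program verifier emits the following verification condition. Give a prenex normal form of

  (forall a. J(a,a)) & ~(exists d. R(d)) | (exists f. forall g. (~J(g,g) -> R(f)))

Eliminate → and ↔ using ¬ and ∨.
  (forall a. J(a,a)) & ~(exists d. R(d)) | (exists f. forall g. (~~J(g,g) | R(f)))
Drive negations inward (¬∀x A ≡ ∃x ¬A, ¬∃x A ≡ ∀x ¬A, De Morgan for ∧/∨):
  (forall a. J(a,a)) & (forall d. ~R(d)) | (exists f. forall g. (J(g,g) | R(f)))
All bound variables are already distinct, so no renaming is needed.
Pull the quantifiers to the front (each side's bound variable is not free in the other side):
  forall a. forall d. exists f. forall g. (J(a,a) & ~R(d) | J(g,g) | R(f))

forall a. forall d. exists f. forall g. (J(a,a) & ~R(d) | J(g,g) | R(f))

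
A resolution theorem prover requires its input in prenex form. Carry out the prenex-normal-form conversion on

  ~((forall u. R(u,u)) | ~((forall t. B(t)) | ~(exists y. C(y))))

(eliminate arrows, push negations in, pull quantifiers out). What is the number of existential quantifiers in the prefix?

1

Move each ¬ inward, flipping quantifiers it crosses:
  (exists u. ~R(u,u)) & ((forall t. B(t)) | (forall y. ~C(y)))
All bound variables are already distinct, so no renaming is needed.
Finally move all quantifiers to the prefix:
  exists u. forall t. forall y. (~R(u,u) & (B(t) | ~C(y)))
The prefix is exists u forall t forall y: 2 universal, 1 existential.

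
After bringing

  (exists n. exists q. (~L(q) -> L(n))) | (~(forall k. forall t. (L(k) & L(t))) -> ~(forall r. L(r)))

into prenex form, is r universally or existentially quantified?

Eliminate → and ↔ using ¬ and ∨.
  (exists n. exists q. (~~L(q) | L(n))) | ~~(forall k. forall t. (L(k) & L(t))) | ~(forall r. L(r))
Push ¬ through the quantifiers and connectives to reach negation normal form:
  (exists n. exists q. (L(q) | L(n))) | (forall k. forall t. (L(k) & L(t))) | (exists r. ~L(r))
All bound variables are already distinct, so no renaming is needed.
Pull the quantifiers to the front (each side's bound variable is not free in the other side):
  exists n. exists q. forall k. forall t. exists r. (L(q) | L(n) | L(k) & L(t) | ~L(r))
The quantifier forall r sits under an odd number of negations (counting the antecedent side of each →), so it flips to exists r.

existential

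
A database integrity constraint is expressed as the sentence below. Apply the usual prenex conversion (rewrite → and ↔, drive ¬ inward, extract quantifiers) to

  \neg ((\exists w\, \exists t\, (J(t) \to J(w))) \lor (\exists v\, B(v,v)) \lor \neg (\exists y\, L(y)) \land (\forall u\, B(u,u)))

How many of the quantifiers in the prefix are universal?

3

Rewrite implications/biconditionals: A → B as ¬A ∨ B.
  \neg ((\exists w\, \exists t\, (\neg J(t) \lor J(w))) \lor (\exists v\, B(v,v)) \lor \neg (\exists y\, L(y)) \land (\forall u\, B(u,u)))
Drive negations inward (¬∀x A ≡ ∃x ¬A, ¬∃x A ≡ ∀x ¬A, De Morgan for ∧/∨):
  (\forall w\, \forall t\, (J(t) \land \neg J(w))) \land (\forall v\, \neg B(v,v)) \land ((\exists y\, L(y)) \lor (\exists u\, \neg B(u,u)))
All bound variables are already distinct, so no renaming is needed.
Pull the quantifiers to the front (each side's bound variable is not free in the other side):
  \forall w\, \forall t\, \forall v\, \exists y\, \exists u\, (J(t) \land \neg J(w) \land \neg B(v,v) \land (L(y) \lor \neg B(u,u)))
The prefix is \forall w \forall t \forall v \exists y \exists u: 3 universal, 2 existential.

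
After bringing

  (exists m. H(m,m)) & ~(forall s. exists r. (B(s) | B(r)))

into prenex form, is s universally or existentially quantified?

existential

Drive negations inward (¬∀x A ≡ ∃x ¬A, ¬∃x A ≡ ∀x ¬A, De Morgan for ∧/∨):
  (exists m. H(m,m)) & (exists s. forall r. (~B(s) & ~B(r)))
All bound variables are already distinct, so no renaming is needed.
Extract every quantifier outward, since the variables are now distinct and don't occur free across branches:
  exists m. exists s. forall r. (H(m,m) & ~B(s) & ~B(r))
The quantifier forall s sits under an odd number of negations, so it flips to exists s.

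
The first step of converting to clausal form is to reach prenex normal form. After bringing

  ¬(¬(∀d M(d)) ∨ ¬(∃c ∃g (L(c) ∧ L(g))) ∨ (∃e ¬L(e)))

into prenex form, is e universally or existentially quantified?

Push ¬ through the quantifiers and connectives to reach negation normal form:
  (∀d M(d)) ∧ (∃c ∃g (L(c) ∧ L(g))) ∧ (∀e L(e))
Finally move all quantifiers to the prefix:
  ∀d ∃c ∃g ∀e (M(d) ∧ L(c) ∧ L(g) ∧ L(e))
The quantifier ∃e sits under an odd number of negations, so it flips to ∀e.

universal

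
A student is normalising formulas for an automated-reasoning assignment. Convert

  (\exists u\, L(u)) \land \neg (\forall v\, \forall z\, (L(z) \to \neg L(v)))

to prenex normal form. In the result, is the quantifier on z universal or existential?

existential

Rewrite implications/biconditionals: A → B as ¬A ∨ B.
  (\exists u\, L(u)) \land \neg (\forall v\, \forall z\, (\neg L(z) \lor \neg L(v)))
Move each ¬ inward, flipping quantifiers it crosses:
  (\exists u\, L(u)) \land (\exists v\, \exists z\, (L(z) \land L(v)))
All bound variables are already distinct, so no renaming is needed.
Extract every quantifier outward, since the variables are now distinct and don't occur free across branches:
  \exists u\, \exists v\, \exists z\, (L(u) \land L(z) \land L(v))
The quantifier \forall z sits under an odd number of negations (counting the antecedent side of each →), so it flips to \exists z.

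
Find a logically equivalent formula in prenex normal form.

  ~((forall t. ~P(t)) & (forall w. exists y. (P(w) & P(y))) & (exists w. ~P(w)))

Drive negations inward (¬∀x A ≡ ∃x ¬A, ¬∃x A ≡ ∀x ¬A, De Morgan for ∧/∨):
  (exists t. P(t)) | (exists w. forall y. (~P(w) | ~P(y))) | (forall w. P(w))
Standardize variables apart so no two quantifiers bind the same name: w↦v1.
  (exists t. P(t)) | (exists w. forall y. (~P(w) | ~P(y))) | (forall v1. P(v1))
Finally move all quantifiers to the prefix:
  exists t. exists w. forall y. forall v1. (P(t) | ~P(w) | ~P(y) | P(v1))

exists t. exists w. forall y. forall v1. (P(t) | ~P(w) | ~P(y) | P(v1))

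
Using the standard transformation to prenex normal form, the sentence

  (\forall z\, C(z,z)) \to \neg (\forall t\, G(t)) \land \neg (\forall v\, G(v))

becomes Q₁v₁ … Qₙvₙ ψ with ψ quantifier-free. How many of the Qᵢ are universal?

Eliminate → and ↔ using ¬ and ∨.
  \neg (\forall z\, C(z,z)) \lor \neg (\forall t\, G(t)) \land \neg (\forall v\, G(v))
Push ¬ through the quantifiers and connectives to reach negation normal form:
  (\exists z\, \neg C(z,z)) \lor (\exists t\, \neg G(t)) \land (\exists v\, \neg G(v))
Pull the quantifiers to the front (each side's bound variable is not free in the other side):
  \exists z\, \exists t\, \exists v\, (\neg C(z,z) \lor \neg G(t) \land \neg G(v))
The prefix is \exists z \exists t \exists v: 0 universal, 3 existential.

0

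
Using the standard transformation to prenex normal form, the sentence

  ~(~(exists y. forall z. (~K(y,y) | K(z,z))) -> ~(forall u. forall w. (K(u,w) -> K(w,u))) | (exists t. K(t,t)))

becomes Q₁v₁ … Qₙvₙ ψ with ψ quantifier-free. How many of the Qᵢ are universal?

4

Rewrite implications/biconditionals: A → B as ¬A ∨ B.
  ~(~~(exists y. forall z. (~K(y,y) | K(z,z))) | ~(forall u. forall w. (~K(u,w) | K(w,u))) | (exists t. K(t,t)))
Move each ¬ inward, flipping quantifiers it crosses:
  (forall y. exists z. (K(y,y) & ~K(z,z))) & (forall u. forall w. (~K(u,w) | K(w,u))) & (forall t. ~K(t,t))
Finally move all quantifiers to the prefix:
  forall y. exists z. forall u. forall w. forall t. (K(y,y) & ~K(z,z) & (~K(u,w) | K(w,u)) & ~K(t,t))
The prefix is forall y exists z forall u forall w forall t: 4 universal, 1 existential.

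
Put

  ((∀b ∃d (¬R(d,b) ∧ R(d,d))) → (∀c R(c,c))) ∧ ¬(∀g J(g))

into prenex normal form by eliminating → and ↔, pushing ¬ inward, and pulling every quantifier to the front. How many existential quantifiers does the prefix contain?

2

Eliminate → and ↔ using ¬ and ∨.
  (¬(∀b ∃d (¬R(d,b) ∧ R(d,d))) ∨ (∀c R(c,c))) ∧ ¬(∀g J(g))
Move each ¬ inward, flipping quantifiers it crosses:
  ((∃b ∀d (R(d,b) ∨ ¬R(d,d))) ∨ (∀c R(c,c))) ∧ (∃g ¬J(g))
All bound variables are already distinct, so no renaming is needed.
Pull the quantifiers to the front (each side's bound variable is not free in the other side):
  ∃b ∀d ∀c ∃g ((R(d,b) ∨ ¬R(d,d) ∨ R(c,c)) ∧ ¬J(g))
The prefix is ∃b ∀d ∀c ∃g: 2 universal, 2 existential.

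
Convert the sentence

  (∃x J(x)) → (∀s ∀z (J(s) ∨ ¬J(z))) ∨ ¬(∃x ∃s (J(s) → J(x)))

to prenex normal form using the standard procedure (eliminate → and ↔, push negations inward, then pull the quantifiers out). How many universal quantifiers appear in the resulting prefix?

5

Rewrite implications/biconditionals: A → B as ¬A ∨ B.
  ¬(∃x J(x)) ∨ (∀s ∀z (J(s) ∨ ¬J(z))) ∨ ¬(∃x ∃s (¬J(s) ∨ J(x)))
Drive negations inward (¬∀x A ≡ ∃x ¬A, ¬∃x A ≡ ∀x ¬A, De Morgan for ∧/∨):
  (∀x ¬J(x)) ∨ (∀s ∀z (J(s) ∨ ¬J(z))) ∨ (∀x ∀s (J(s) ∧ ¬J(x)))
Give each quantifier a distinct variable: x↦q, s↦c.
  (∀x ¬J(x)) ∨ (∀s ∀z (J(s) ∨ ¬J(z))) ∨ (∀q ∀c (J(c) ∧ ¬J(q)))
Pull the quantifiers to the front (each side's bound variable is not free in the other side):
  ∀x ∀s ∀z ∀q ∀c (¬J(x) ∨ J(s) ∨ ¬J(z) ∨ J(c) ∧ ¬J(q))
The prefix is ∀x ∀s ∀z ∀q ∀c: 5 universal, 0 existential.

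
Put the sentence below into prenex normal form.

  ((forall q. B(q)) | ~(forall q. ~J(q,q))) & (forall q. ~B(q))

forall q. exists s. forall x1. ((B(q) | J(s,s)) & ~B(x1))

Drive negations inward (¬∀x A ≡ ∃x ¬A, ¬∃x A ≡ ∀x ¬A, De Morgan for ∧/∨):
  ((forall q. B(q)) | (exists q. J(q,q))) & (forall q. ~B(q))
Rename bound variables to avoid capture: q↦s, q↦x1.
  ((forall q. B(q)) | (exists s. J(s,s))) & (forall x1. ~B(x1))
Extract every quantifier outward, since the variables are now distinct and don't occur free across branches:
  forall q. exists s. forall x1. ((B(q) | J(s,s)) & ~B(x1))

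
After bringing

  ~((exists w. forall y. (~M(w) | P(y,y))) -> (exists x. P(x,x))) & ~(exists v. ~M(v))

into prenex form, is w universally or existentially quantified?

Rewrite implications/biconditionals: A → B as ¬A ∨ B.
  ~(~(exists w. forall y. (~M(w) | P(y,y))) | (exists x. P(x,x))) & ~(exists v. ~M(v))
Drive negations inward (¬∀x A ≡ ∃x ¬A, ¬∃x A ≡ ∀x ¬A, De Morgan for ∧/∨):
  (exists w. forall y. (~M(w) | P(y,y))) & (forall x. ~P(x,x)) & (forall v. M(v))
All bound variables are already distinct, so no renaming is needed.
Pull the quantifiers to the front (each side's bound variable is not free in the other side):
  exists w. forall y. forall x. forall v. ((~M(w) | P(y,y)) & ~P(x,x) & M(v))
The quantifier exists w sits under an even number of negations (counting the antecedent side of each →), so it remains existential.

existential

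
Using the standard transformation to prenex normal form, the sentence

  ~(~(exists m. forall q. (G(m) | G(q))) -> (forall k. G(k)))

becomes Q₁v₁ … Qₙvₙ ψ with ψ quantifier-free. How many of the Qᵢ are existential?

2

Rewrite implications/biconditionals: A → B as ¬A ∨ B.
  ~(~~(exists m. forall q. (G(m) | G(q))) | (forall k. G(k)))
Move each ¬ inward, flipping quantifiers it crosses:
  (forall m. exists q. (~G(m) & ~G(q))) & (exists k. ~G(k))
Pull the quantifiers to the front (each side's bound variable is not free in the other side):
  forall m. exists q. exists k. (~G(m) & ~G(q) & ~G(k))
The prefix is forall m exists q exists k: 1 universal, 2 existential.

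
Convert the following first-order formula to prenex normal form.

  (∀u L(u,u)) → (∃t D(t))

Rewrite implications/biconditionals: A → B as ¬A ∨ B.
  ¬(∀u L(u,u)) ∨ (∃t D(t))
Move each ¬ inward, flipping quantifiers it crosses:
  (∃u ¬L(u,u)) ∨ (∃t D(t))
All bound variables are already distinct, so no renaming is needed.
Finally move all quantifiers to the prefix:
  ∃u ∃t (¬L(u,u) ∨ D(t))

∃u ∃t (¬L(u,u) ∨ D(t))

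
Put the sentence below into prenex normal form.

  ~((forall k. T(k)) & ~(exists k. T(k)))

Drive negations inward (¬∀x A ≡ ∃x ¬A, ¬∃x A ≡ ∀x ¬A, De Morgan for ∧/∨):
  (exists k. ~T(k)) | (exists k. T(k))
Rename bound variables to avoid capture: k↦b.
  (exists k. ~T(k)) | (exists b. T(b))
Pull the quantifiers to the front (each side's bound variable is not free in the other side):
  exists k. exists b. (~T(k) | T(b))

exists k. exists b. (~T(k) | T(b))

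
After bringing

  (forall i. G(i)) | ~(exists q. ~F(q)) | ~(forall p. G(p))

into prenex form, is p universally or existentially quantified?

existential

Drive negations inward (¬∀x A ≡ ∃x ¬A, ¬∃x A ≡ ∀x ¬A, De Morgan for ∧/∨):
  (forall i. G(i)) | (forall q. F(q)) | (exists p. ~G(p))
All bound variables are already distinct, so no renaming is needed.
Pull the quantifiers to the front (each side's bound variable is not free in the other side):
  forall i. forall q. exists p. (G(i) | F(q) | ~G(p))
The quantifier forall p sits under an odd number of negations, so it flips to exists p.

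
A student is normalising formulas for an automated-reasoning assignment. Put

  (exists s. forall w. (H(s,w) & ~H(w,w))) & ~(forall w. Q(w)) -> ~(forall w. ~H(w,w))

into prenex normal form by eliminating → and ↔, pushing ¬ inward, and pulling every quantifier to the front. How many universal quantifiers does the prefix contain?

Rewrite implications/biconditionals: A → B as ¬A ∨ B.
  ~((exists s. forall w. (H(s,w) & ~H(w,w))) & ~(forall w. Q(w))) | ~(forall w. ~H(w,w))
Push ¬ through the quantifiers and connectives to reach negation normal form:
  (forall s. exists w. (~H(s,w) | H(w,w))) | (forall w. Q(w)) | (exists w. H(w,w))
Rename bound variables to avoid capture: w↦z, w↦a.
  (forall s. exists w. (~H(s,w) | H(w,w))) | (forall z. Q(z)) | (exists a. H(a,a))
Pull the quantifiers to the front (each side's bound variable is not free in the other side):
  forall s. exists w. forall z. exists a. (~H(s,w) | H(w,w) | Q(z) | H(a,a))
The prefix is forall s exists w forall z exists a: 2 universal, 2 existential.

2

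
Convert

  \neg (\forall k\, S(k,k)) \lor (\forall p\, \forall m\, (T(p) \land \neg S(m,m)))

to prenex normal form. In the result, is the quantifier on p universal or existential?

universal

Push ¬ through the quantifiers and connectives to reach negation normal form:
  (\exists k\, \neg S(k,k)) \lor (\forall p\, \forall m\, (T(p) \land \neg S(m,m)))
Extract every quantifier outward, since the variables are now distinct and don't occur free across branches:
  \exists k\, \forall p\, \forall m\, (\neg S(k,k) \lor T(p) \land \neg S(m,m))
The quantifier \forall p sits under an even number of negations, so it remains universal.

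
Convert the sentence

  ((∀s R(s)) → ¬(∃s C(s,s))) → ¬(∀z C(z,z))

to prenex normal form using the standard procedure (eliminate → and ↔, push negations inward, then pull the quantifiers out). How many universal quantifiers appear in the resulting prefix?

Rewrite implications/biconditionals: A → B as ¬A ∨ B.
  ¬(¬(∀s R(s)) ∨ ¬(∃s C(s,s))) ∨ ¬(∀z C(z,z))
Drive negations inward (¬∀x A ≡ ∃x ¬A, ¬∃x A ≡ ∀x ¬A, De Morgan for ∧/∨):
  (∀s R(s)) ∧ (∃s C(s,s)) ∨ (∃z ¬C(z,z))
Standardize variables apart so no two quantifiers bind the same name: s↦v.
  (∀s R(s)) ∧ (∃v C(v,v)) ∨ (∃z ¬C(z,z))
Finally move all quantifiers to the prefix:
  ∀s ∃v ∃z (R(s) ∧ C(v,v) ∨ ¬C(z,z))
The prefix is ∀s ∃v ∃z: 1 universal, 2 existential.

1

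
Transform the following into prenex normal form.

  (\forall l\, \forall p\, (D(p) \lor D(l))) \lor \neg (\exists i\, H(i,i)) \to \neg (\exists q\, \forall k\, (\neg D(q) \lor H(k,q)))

Rewrite implications/biconditionals: A → B as ¬A ∨ B.
  \neg ((\forall l\, \forall p\, (D(p) \lor D(l))) \lor \neg (\exists i\, H(i,i))) \lor \neg (\exists q\, \forall k\, (\neg D(q) \lor H(k,q)))
Drive negations inward (¬∀x A ≡ ∃x ¬A, ¬∃x A ≡ ∀x ¬A, De Morgan for ∧/∨):
  (\exists l\, \exists p\, (\neg D(p) \land \neg D(l))) \land (\exists i\, H(i,i)) \lor (\forall q\, \exists k\, (D(q) \land \neg H(k,q)))
All bound variables are already distinct, so no renaming is needed.
Extract every quantifier outward, since the variables are now distinct and don't occur free across branches:
  \exists l\, \exists p\, \exists i\, \forall q\, \exists k\, (\neg D(p) \land \neg D(l) \land H(i,i) \lor D(q) \land \neg H(k,q))

\exists l\, \exists p\, \exists i\, \forall q\, \exists k\, (\neg D(p) \land \neg D(l) \land H(i,i) \lor D(q) \land \neg H(k,q))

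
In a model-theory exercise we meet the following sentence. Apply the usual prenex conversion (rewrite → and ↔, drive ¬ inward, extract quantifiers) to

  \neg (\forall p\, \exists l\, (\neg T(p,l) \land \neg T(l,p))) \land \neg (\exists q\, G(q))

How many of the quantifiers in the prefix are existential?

Move each ¬ inward, flipping quantifiers it crosses:
  (\exists p\, \forall l\, (T(p,l) \lor T(l,p))) \land (\forall q\, \neg G(q))
Finally move all quantifiers to the prefix:
  \exists p\, \forall l\, \forall q\, ((T(p,l) \lor T(l,p)) \land \neg G(q))
The prefix is \exists p \forall l \forall q: 2 universal, 1 existential.

1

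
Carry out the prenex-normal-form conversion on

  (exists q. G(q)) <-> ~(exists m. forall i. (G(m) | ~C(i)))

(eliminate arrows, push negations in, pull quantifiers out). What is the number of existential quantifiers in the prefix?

First replace A → B with ¬A ∨ B; A ↔ B as (¬A ∨ B) ∧ (¬B ∨ A).
  (~(exists q. G(q)) | ~(exists m. forall i. (G(m) | ~C(i)))) & (~~(exists m. forall i. (G(m) | ~C(i))) | (exists q. G(q)))
Drive negations inward (¬∀x A ≡ ∃x ¬A, ¬∃x A ≡ ∀x ¬A, De Morgan for ∧/∨):
  ((forall q. ~G(q)) | (forall m. exists i. (~G(m) & C(i)))) & ((exists m. forall i. (G(m) | ~C(i))) | (exists q. G(q)))
Give each quantifier a distinct variable: m↦v, i↦t, q↦w1.
  ((forall q. ~G(q)) | (forall m. exists i. (~G(m) & C(i)))) & ((exists v. forall t. (G(v) | ~C(t))) | (exists w1. G(w1)))
Extract every quantifier outward, since the variables are now distinct and don't occur free across branches:
  forall q. forall m. exists i. exists v. forall t. exists w1. ((~G(q) | ~G(m) & C(i)) & (G(v) | ~C(t) | G(w1)))
The prefix is forall q forall m exists i exists v forall t exists w1: 3 universal, 3 existential.

3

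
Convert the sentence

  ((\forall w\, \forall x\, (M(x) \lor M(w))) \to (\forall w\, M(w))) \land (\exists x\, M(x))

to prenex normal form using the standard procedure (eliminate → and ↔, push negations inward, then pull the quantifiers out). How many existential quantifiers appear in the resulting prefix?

3

Rewrite implications/biconditionals: A → B as ¬A ∨ B.
  (\neg (\forall w\, \forall x\, (M(x) \lor M(w))) \lor (\forall w\, M(w))) \land (\exists x\, M(x))
Push ¬ through the quantifiers and connectives to reach negation normal form:
  ((\exists w\, \exists x\, (\neg M(x) \land \neg M(w))) \lor (\forall w\, M(w))) \land (\exists x\, M(x))
Rename bound variables to avoid capture: w↦x1, x↦t.
  ((\exists w\, \exists x\, (\neg M(x) \land \neg M(w))) \lor (\forall x1\, M(x1))) \land (\exists t\, M(t))
Extract every quantifier outward, since the variables are now distinct and don't occur free across branches:
  \exists w\, \exists x\, \forall x1\, \exists t\, ((\neg M(x) \land \neg M(w) \lor M(x1)) \land M(t))
The prefix is \exists w \exists x \forall x1 \exists t: 1 universal, 3 existential.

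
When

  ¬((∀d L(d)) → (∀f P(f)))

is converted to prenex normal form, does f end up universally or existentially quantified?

existential

Eliminate → and ↔ using ¬ and ∨.
  ¬(¬(∀d L(d)) ∨ (∀f P(f)))
Push ¬ through the quantifiers and connectives to reach negation normal form:
  (∀d L(d)) ∧ (∃f ¬P(f))
All bound variables are already distinct, so no renaming is needed.
Extract every quantifier outward, since the variables are now distinct and don't occur free across branches:
  ∀d ∃f (L(d) ∧ ¬P(f))
The quantifier ∀f sits under an odd number of negations (counting the antecedent side of each →), so it flips to ∃f.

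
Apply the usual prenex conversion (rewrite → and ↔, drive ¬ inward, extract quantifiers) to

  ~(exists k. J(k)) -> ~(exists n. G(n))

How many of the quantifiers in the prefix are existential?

Rewrite implications/biconditionals: A → B as ¬A ∨ B.
  ~~(exists k. J(k)) | ~(exists n. G(n))
Drive negations inward (¬∀x A ≡ ∃x ¬A, ¬∃x A ≡ ∀x ¬A, De Morgan for ∧/∨):
  (exists k. J(k)) | (forall n. ~G(n))
All bound variables are already distinct, so no renaming is needed.
Finally move all quantifiers to the prefix:
  exists k. forall n. (J(k) | ~G(n))
The prefix is exists k forall n: 1 universal, 1 existential.

1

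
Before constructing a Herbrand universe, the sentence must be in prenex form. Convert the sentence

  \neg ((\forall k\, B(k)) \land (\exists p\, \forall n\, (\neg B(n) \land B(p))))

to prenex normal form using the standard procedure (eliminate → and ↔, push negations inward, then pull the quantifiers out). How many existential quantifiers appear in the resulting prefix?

Drive negations inward (¬∀x A ≡ ∃x ¬A, ¬∃x A ≡ ∀x ¬A, De Morgan for ∧/∨):
  (\exists k\, \neg B(k)) \lor (\forall p\, \exists n\, (B(n) \lor \neg B(p)))
All bound variables are already distinct, so no renaming is needed.
Finally move all quantifiers to the prefix:
  \exists k\, \forall p\, \exists n\, (\neg B(k) \lor B(n) \lor \neg B(p))
The prefix is \exists k \forall p \exists n: 1 universal, 2 existential.

2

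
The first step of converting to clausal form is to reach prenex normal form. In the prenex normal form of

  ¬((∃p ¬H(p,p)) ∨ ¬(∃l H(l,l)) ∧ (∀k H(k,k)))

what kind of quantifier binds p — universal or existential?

universal

Push ¬ through the quantifiers and connectives to reach negation normal form:
  (∀p H(p,p)) ∧ ((∃l H(l,l)) ∨ (∃k ¬H(k,k)))
All bound variables are already distinct, so no renaming is needed.
Extract every quantifier outward, since the variables are now distinct and don't occur free across branches:
  ∀p ∃l ∃k (H(p,p) ∧ (H(l,l) ∨ ¬H(k,k)))
The quantifier ∃p sits under an odd number of negations, so it flips to ∀p.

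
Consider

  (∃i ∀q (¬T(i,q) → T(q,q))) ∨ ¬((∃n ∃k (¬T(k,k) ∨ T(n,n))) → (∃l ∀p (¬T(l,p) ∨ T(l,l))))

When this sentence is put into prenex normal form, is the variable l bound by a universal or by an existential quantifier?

universal

First replace A → B with ¬A ∨ B.
  (∃i ∀q (¬¬T(i,q) ∨ T(q,q))) ∨ ¬(¬(∃n ∃k (¬T(k,k) ∨ T(n,n))) ∨ (∃l ∀p (¬T(l,p) ∨ T(l,l))))
Push ¬ through the quantifiers and connectives to reach negation normal form:
  (∃i ∀q (T(i,q) ∨ T(q,q))) ∨ (∃n ∃k (¬T(k,k) ∨ T(n,n))) ∧ (∀l ∃p (T(l,p) ∧ ¬T(l,l)))
All bound variables are already distinct, so no renaming is needed.
Extract every quantifier outward, since the variables are now distinct and don't occur free across branches:
  ∃i ∀q ∃n ∃k ∀l ∃p (T(i,q) ∨ T(q,q) ∨ (¬T(k,k) ∨ T(n,n)) ∧ T(l,p) ∧ ¬T(l,l))
The quantifier ∃l sits under an odd number of negations (counting the antecedent side of each →), so it flips to ∀l.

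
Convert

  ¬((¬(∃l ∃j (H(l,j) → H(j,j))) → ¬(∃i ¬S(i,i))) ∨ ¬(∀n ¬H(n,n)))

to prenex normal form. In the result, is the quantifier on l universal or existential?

universal

First replace A → B with ¬A ∨ B.
  ¬(¬¬(∃l ∃j (¬H(l,j) ∨ H(j,j))) ∨ ¬(∃i ¬S(i,i)) ∨ ¬(∀n ¬H(n,n)))
Push ¬ through the quantifiers and connectives to reach negation normal form:
  (∀l ∀j (H(l,j) ∧ ¬H(j,j))) ∧ (∃i ¬S(i,i)) ∧ (∀n ¬H(n,n))
All bound variables are already distinct, so no renaming is needed.
Pull the quantifiers to the front (each side's bound variable is not free in the other side):
  ∀l ∀j ∃i ∀n (H(l,j) ∧ ¬H(j,j) ∧ ¬S(i,i) ∧ ¬H(n,n))
The quantifier ∃l sits under an odd number of negations (counting the antecedent side of each →), so it flips to ∀l.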